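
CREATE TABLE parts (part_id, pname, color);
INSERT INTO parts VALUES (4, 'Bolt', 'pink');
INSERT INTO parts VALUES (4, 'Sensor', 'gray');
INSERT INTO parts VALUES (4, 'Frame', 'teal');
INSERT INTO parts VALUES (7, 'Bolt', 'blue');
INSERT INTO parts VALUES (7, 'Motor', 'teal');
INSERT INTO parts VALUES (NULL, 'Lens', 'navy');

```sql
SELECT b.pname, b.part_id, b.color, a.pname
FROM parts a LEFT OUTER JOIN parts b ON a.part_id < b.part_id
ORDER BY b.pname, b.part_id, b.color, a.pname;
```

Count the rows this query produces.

9

LEFT JOIN keeps every row from `parts a`; unmatched rows get NULL for `parts b`'s columns.
Matching on a.part_id < b.part_id. A NULL in a compared column never satisfies the condition.
Matched pairs: 6; unmatched a rows kept: 3.
Total: 6 matched + 3 padded = 9 rows.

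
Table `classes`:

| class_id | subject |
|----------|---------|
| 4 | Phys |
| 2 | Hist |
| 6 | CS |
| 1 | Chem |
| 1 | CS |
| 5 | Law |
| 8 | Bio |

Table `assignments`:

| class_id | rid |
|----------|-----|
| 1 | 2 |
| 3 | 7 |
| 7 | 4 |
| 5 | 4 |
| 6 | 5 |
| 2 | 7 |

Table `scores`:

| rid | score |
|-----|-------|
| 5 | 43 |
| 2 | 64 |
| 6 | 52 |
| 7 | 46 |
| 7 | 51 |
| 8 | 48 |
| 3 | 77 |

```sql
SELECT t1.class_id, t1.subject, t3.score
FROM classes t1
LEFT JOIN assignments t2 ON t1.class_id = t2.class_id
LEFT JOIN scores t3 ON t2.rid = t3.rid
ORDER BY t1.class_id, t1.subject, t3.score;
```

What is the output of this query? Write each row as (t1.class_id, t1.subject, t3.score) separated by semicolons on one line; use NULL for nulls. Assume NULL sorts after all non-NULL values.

(1, CS, 64); (1, Chem, 64); (2, Hist, 46); (2, Hist, 51); (4, Phys, NULL); (5, Law, NULL); (6, CS, 43); (8, Bio, NULL)

Evaluate left to right. First `classes t1 LEFT JOIN assignments t2` on class_id: 7 row(s).
Then LEFT JOIN `scores t3` on rid: each of those 7 rows is kept; rows whose t2.rid has no match in t3 get NULL for t3's columns.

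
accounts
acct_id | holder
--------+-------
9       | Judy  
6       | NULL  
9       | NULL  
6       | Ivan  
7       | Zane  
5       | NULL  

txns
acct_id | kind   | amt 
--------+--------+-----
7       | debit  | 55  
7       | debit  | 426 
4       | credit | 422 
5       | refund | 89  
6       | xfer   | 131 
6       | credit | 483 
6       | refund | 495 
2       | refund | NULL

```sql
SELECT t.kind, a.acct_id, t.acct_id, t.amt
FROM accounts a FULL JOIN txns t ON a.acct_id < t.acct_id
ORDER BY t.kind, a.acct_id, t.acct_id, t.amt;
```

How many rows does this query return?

15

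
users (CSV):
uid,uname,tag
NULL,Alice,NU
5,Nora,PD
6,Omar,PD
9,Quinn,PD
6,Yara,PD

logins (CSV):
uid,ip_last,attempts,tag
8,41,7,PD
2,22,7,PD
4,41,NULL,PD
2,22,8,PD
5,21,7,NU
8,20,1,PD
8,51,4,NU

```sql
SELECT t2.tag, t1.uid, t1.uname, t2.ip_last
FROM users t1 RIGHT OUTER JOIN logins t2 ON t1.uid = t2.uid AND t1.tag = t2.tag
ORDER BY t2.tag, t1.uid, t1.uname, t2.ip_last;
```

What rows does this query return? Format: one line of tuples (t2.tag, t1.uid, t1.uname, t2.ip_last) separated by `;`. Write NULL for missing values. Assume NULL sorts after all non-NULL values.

RIGHT JOIN keeps every row from `logins`; unmatched rows get NULL for `users`'s columns.
Matching on t1.uid = t2.uid AND t1.tag = t2.tag. A NULL in a compared column never satisfies the condition.
- t1 row (uid=NULL, tag=NU): no match.
- t1 row (uid=5, tag=PD): no match.
- t1 row (uid=6, tag=PD): no match.
- t1 row (uid=9, tag=PD): no match.
- t1 row (uid=6, tag=PD): no match.
- plus 7 unmatched t2 row(s), each kept with NULL t1 columns.
After projecting and ordering:
t2.tag | t1.uid | t1.uname | t2.ip_last
NU | NULL | NULL | 21
NU | NULL | NULL | 51
PD | NULL | NULL | 20
PD | NULL | NULL | 22
PD | NULL | NULL | 22
PD | NULL | NULL | 41
PD | NULL | NULL | 41

(NU, NULL, NULL, 21); (NU, NULL, NULL, 51); (PD, NULL, NULL, 20); (PD, NULL, NULL, 22); (PD, NULL, NULL, 22); (PD, NULL, NULL, 41); (PD, NULL, NULL, 41)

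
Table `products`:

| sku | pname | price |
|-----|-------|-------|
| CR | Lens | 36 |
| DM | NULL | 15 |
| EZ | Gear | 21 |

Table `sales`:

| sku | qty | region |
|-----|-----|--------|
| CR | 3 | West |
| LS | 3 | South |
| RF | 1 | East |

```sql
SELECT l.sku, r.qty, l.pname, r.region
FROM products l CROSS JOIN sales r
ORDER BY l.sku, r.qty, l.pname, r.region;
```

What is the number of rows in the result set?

CROSS JOIN pairs every row of `products` with every row of `sales`: 3 × 3 = 9 rows.

9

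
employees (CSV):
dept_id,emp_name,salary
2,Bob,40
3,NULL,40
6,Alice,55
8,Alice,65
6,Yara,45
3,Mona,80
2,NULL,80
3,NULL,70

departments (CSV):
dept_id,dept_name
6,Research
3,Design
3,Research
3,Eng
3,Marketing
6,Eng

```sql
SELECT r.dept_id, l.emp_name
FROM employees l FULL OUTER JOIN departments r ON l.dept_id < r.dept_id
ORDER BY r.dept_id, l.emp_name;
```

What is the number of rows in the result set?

21

FULL OUTER JOIN keeps every row from both sides; unmatched rows get NULL for the other side's columns.
Matching on l.dept_id < r.dept_id.
Matched pairs: 18; unmatched l rows kept: 3; unmatched r rows kept: 0.
Total: 18 matched + 3 padded = 21 rows.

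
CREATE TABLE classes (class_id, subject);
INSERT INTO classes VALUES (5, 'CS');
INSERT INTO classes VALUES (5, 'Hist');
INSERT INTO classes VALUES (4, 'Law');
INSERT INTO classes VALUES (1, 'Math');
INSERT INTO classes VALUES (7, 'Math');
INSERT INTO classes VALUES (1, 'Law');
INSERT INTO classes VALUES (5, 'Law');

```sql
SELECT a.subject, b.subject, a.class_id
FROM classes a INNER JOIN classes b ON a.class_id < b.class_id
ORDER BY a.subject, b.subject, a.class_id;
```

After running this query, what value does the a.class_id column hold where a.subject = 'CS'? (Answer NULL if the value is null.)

5

INNER JOIN keeps only pairs where the ON condition holds.
Matching on a.class_id < b.class_id.
Matched pairs: 17.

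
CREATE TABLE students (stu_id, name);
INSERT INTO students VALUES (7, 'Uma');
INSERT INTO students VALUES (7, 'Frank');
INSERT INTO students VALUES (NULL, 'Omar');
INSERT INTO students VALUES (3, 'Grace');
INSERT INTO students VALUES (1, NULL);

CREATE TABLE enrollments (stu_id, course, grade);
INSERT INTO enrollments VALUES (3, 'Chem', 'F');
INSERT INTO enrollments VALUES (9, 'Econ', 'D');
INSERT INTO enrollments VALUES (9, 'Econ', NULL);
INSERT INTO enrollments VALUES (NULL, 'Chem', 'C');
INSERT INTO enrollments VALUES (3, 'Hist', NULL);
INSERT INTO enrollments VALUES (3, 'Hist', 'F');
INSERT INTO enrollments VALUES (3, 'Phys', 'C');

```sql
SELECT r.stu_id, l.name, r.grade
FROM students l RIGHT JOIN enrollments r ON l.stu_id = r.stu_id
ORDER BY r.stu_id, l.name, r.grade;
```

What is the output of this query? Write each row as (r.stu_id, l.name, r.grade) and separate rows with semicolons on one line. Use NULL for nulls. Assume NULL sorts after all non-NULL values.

RIGHT JOIN keeps every row from `enrollments`; unmatched rows get NULL for `students`'s columns.
Matching on l.stu_id = r.stu_id. A NULL in a compared column never satisfies the condition.
- stu_id=7: no matching r row.
- stu_id=7: no matching r row.
- stu_id=NULL: no matching r row.
- stu_id=3: 4 matching r row(s), so 4 row(s) emitted.
- stu_id=1: no matching r row.
- 3 r row(s) had no l match → kept, l columns NULL.
After projecting and ordering:
r.stu_id | l.name | r.grade
3 | Grace | C
3 | Grace | F
3 | Grace | F
3 | Grace | NULL
9 | NULL | D
9 | NULL | NULL
NULL | NULL | C

(3, Grace, C); (3, Grace, F); (3, Grace, F); (3, Grace, NULL); (9, NULL, D); (9, NULL, NULL); (NULL, NULL, C)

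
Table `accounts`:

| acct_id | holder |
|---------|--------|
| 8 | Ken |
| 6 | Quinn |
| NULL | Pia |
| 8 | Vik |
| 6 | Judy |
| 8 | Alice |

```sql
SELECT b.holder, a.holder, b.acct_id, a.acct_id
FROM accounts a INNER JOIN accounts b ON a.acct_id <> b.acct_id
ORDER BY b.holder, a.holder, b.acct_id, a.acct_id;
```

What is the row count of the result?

INNER JOIN keeps only pairs where the ON condition holds.
Matching on a.acct_id <> b.acct_id. A NULL in a compared column never satisfies the condition.
- a row (acct_id=8): matches 2 b row(s) → 2 output row(s).
- a row (acct_id=6): matches 3 b row(s) → 3 output row(s).
- a row (acct_id=NULL): no match → dropped.
- a row (acct_id=8): matches 2 b row(s) → 2 output row(s).
- a row (acct_id=6): matches 3 b row(s) → 3 output row(s).
- a row (acct_id=8): matches 2 b row(s) → 2 output row(s).
Total: 12 rows.

12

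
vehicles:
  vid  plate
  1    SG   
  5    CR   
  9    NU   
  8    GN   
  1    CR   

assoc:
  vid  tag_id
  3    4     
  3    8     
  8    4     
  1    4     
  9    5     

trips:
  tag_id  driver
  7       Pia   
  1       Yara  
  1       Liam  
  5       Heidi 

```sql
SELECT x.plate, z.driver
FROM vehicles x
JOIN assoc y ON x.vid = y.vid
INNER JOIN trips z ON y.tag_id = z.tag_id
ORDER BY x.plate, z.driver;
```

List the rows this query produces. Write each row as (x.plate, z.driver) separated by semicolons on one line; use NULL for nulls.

(NU, Heidi)

Step 1 — x INNER JOIN y on vid → 4 row(s).
Then INNER JOIN `trips z` on tag_id: keep only rows whose y.tag_id appears in z.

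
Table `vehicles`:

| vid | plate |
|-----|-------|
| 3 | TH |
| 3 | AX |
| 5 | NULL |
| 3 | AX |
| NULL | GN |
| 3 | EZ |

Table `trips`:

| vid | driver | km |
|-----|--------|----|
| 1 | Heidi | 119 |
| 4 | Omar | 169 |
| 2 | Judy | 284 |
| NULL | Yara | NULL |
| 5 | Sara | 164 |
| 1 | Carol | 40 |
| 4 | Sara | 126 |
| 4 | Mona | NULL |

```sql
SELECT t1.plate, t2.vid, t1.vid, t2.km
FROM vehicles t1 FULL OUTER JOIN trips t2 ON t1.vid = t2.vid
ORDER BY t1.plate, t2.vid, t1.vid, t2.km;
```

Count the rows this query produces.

FULL OUTER JOIN keeps every row from both sides; unmatched rows get NULL for the other side's columns.
Matching on t1.vid = t2.vid. A NULL in a compared column never satisfies the condition.
Matched pairs: 1; unmatched t1 rows kept: 5; unmatched t2 rows kept: 7.
Total: 1 matched + 12 padded = 13 rows.

13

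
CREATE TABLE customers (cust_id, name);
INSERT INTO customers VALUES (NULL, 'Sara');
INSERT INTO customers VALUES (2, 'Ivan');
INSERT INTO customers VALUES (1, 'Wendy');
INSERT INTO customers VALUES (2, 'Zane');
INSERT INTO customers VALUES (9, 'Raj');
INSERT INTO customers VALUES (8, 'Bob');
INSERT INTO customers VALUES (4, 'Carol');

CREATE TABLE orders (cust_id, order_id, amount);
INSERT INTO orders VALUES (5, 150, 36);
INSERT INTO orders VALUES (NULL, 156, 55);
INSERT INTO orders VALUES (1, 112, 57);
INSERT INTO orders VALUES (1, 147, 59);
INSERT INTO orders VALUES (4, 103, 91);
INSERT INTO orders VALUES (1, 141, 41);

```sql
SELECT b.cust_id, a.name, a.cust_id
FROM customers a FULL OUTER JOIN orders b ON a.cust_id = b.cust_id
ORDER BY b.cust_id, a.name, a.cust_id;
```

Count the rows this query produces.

11

FULL OUTER JOIN keeps every row from both sides; unmatched rows get NULL for the other side's columns.
Matching on a.cust_id = b.cust_id. A NULL in a compared column never satisfies the condition.
- a[0] cust_id=NULL → no match; kept with NULLs on the b side.
- a[1] cust_id=2 → no match; kept with NULLs on the b side.
- a[2] cust_id=1 → 3 match(es) in b → 3 row(s).
- a[3] cust_id=2 → no match; kept with NULLs on the b side.
- a[4] cust_id=9 → no match; kept with NULLs on the b side.
- a[5] cust_id=8 → no match; kept with NULLs on the b side.
- a[6] cust_id=4 → 1 match(es) in b → 1 row(s).
- 2 row(s) from b found no a partner → padded with NULL.
Total: 4 matched + 7 padded = 11 rows.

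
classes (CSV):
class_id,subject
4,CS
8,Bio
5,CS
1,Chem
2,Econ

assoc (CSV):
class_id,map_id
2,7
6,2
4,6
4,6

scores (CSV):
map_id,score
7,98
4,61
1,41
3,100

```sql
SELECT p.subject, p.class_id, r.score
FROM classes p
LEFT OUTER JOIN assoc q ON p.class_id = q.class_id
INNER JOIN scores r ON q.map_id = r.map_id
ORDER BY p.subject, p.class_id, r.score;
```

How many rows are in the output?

1

Step 1 — p LEFT JOIN q on class_id → 6 row(s).
Then INNER JOIN `scores r` on map_id: keep only rows whose q.map_id appears in r.
Result: 1 row(s).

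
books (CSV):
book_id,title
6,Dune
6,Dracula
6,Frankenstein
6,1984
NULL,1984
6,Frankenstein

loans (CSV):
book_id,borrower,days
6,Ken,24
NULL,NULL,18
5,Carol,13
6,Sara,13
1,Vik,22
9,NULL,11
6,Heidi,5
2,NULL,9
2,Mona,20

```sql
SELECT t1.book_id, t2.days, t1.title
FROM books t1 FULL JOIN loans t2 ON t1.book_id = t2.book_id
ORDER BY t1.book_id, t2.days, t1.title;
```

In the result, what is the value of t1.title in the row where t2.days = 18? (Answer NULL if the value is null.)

FULL OUTER JOIN keeps every row from both sides; unmatched rows get NULL for the other side's columns.
Matching on t1.book_id = t2.book_id. A NULL in a compared column never satisfies the condition.
Matched pairs: 15; unmatched t1 rows kept: 1; unmatched t2 rows kept: 6.

NULL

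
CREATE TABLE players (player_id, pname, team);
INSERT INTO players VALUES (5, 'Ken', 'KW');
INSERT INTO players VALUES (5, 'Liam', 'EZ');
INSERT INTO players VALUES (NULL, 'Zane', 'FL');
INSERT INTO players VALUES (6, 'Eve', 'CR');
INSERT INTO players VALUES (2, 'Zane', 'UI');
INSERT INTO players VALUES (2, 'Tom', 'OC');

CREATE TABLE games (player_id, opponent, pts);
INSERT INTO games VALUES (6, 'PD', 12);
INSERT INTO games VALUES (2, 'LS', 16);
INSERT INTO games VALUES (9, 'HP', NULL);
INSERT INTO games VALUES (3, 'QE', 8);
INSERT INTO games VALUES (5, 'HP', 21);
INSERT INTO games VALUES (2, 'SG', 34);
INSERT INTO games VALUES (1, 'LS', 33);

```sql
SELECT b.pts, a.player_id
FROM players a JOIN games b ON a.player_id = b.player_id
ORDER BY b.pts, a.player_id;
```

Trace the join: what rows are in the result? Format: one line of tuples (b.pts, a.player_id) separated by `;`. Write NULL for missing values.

(12, 6); (16, 2); (16, 2); (21, 5); (21, 5); (34, 2); (34, 2)

INNER JOIN keeps only pairs where the ON condition holds.
Matching on a.player_id = b.player_id. A NULL in a compared column never satisfies the condition.
- a[0] player_id=5 → 1 match(es) in b → 1 row(s).
- a[1] player_id=5 → 1 match(es) in b → 1 row(s).
- a[2] player_id=NULL → no match; dropped.
- a[3] player_id=6 → 1 match(es) in b → 1 row(s).
- a[4] player_id=2 → 2 match(es) in b → 2 row(s).
- a[5] player_id=2 → 2 match(es) in b → 2 row(s).
After projecting and ordering:
b.pts | a.player_id
12 | 6
16 | 2
16 | 2
21 | 5
21 | 5
34 | 2
34 | 2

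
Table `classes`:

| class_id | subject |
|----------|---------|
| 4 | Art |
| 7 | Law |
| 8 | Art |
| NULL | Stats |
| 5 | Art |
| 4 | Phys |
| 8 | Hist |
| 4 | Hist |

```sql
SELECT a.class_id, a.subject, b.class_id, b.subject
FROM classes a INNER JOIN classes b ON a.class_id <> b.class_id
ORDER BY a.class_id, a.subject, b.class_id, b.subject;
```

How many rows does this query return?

INNER JOIN keeps only pairs where the ON condition holds.
Matching on a.class_id <> b.class_id. A NULL in a compared column never satisfies the condition.
- a row (class_id=4): matches 4 b row(s) → 4 output row(s).
- a row (class_id=7): matches 6 b row(s) → 6 output row(s).
- a row (class_id=8): matches 5 b row(s) → 5 output row(s).
- a row (class_id=NULL): no match → dropped.
- a row (class_id=5): matches 6 b row(s) → 6 output row(s).
- a row (class_id=4): matches 4 b row(s) → 4 output row(s).
- a row (class_id=8): matches 5 b row(s) → 5 output row(s).
- a row (class_id=4): matches 4 b row(s) → 4 output row(s).
Total: 34 rows.

34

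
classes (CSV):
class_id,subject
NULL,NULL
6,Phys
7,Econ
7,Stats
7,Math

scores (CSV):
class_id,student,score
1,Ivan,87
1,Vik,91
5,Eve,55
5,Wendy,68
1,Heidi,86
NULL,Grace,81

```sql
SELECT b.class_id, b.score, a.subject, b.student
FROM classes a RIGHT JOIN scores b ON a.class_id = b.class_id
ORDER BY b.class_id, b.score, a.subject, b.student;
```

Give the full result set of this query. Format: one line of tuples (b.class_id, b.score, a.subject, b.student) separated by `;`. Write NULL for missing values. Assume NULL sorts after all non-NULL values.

(1, 86, NULL, Heidi); (1, 87, NULL, Ivan); (1, 91, NULL, Vik); (5, 55, NULL, Eve); (5, 68, NULL, Wendy); (NULL, 81, NULL, Grace)

RIGHT JOIN keeps every row from `scores`; unmatched rows get NULL for `classes`'s columns.
Matching on a.class_id = b.class_id. A NULL in a compared column never satisfies the condition.
- a row (class_id=NULL): no match.
- a row (class_id=6): no match.
- a row (class_id=7): no match.
- a row (class_id=7): no match.
- a row (class_id=7): no match.
- 6 b row(s) had no a match → kept, a columns NULL.
After projecting and ordering:
b.class_id | b.score | a.subject | b.student
1 | 86 | NULL | Heidi
1 | 87 | NULL | Ivan
1 | 91 | NULL | Vik
5 | 55 | NULL | Eve
5 | 68 | NULL | Wendy
NULL | 81 | NULL | Grace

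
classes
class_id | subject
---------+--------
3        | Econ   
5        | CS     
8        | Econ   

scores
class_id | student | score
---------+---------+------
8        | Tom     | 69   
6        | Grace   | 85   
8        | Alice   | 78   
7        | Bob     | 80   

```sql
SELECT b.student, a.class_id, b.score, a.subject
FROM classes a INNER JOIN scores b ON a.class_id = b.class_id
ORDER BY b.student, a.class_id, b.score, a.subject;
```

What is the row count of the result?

2

INNER JOIN keeps only pairs where the ON condition holds.
Matching on a.class_id = b.class_id.
- a (class_id=3) has no partner → excluded.
- a (class_id=5) has no partner → excluded.
- a (class_id=8) pairs with 2 row(s) of b.
Total: 2 rows.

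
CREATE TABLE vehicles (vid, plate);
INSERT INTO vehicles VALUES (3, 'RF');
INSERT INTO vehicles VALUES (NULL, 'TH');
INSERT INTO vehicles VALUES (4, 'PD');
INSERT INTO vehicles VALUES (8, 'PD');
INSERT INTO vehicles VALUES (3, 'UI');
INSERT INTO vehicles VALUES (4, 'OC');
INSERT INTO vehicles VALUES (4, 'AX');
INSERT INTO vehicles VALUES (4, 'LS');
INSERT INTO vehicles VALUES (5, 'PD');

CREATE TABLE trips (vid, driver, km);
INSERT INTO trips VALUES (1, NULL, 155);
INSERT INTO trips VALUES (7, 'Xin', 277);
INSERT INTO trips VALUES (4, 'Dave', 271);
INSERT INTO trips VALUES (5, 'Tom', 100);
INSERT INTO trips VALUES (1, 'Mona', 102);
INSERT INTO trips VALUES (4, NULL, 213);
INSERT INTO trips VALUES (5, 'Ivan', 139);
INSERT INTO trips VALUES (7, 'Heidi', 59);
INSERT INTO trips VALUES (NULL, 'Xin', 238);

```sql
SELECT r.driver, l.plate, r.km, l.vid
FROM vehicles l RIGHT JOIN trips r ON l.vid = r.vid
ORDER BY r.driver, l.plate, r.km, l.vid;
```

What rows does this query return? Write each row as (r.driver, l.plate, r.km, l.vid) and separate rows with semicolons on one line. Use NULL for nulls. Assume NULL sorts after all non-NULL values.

RIGHT JOIN keeps every row from `trips`; unmatched rows get NULL for `vehicles`'s columns.
Matching on l.vid = r.vid. A NULL in a compared column never satisfies the condition.
- l (vid=3) has no partner in r.
- l (vid=NULL) has no partner in r.
- l (vid=4) pairs with 2 row(s) of r.
- l (vid=8) has no partner in r.
- l (vid=3) has no partner in r.
- l (vid=4) pairs with 2 row(s) of r.
- l (vid=4) pairs with 2 row(s) of r.
- l (vid=4) pairs with 2 row(s) of r.
- l (vid=5) pairs with 2 row(s) of r.
- 5 r row(s) had no l match → kept, l columns NULL.

(Dave, AX, 271, 4); (Dave, LS, 271, 4); (Dave, OC, 271, 4); (Dave, PD, 271, 4); (Heidi, NULL, 59, NULL); (Ivan, PD, 139, 5); (Mona, NULL, 102, NULL); (Tom, PD, 100, 5); (Xin, NULL, 238, NULL); (Xin, NULL, 277, NULL); (NULL, AX, 213, 4); (NULL, LS, 213, 4); (NULL, OC, 213, 4); (NULL, PD, 213, 4); (NULL, NULL, 155, NULL)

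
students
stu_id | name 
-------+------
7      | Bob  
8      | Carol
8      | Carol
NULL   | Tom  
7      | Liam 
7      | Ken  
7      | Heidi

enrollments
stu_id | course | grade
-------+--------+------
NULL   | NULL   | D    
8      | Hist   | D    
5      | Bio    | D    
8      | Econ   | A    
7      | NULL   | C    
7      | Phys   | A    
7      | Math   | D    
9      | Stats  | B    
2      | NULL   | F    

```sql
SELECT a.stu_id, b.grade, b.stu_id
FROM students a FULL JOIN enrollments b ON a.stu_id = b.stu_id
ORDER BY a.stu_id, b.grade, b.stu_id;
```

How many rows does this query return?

FULL OUTER JOIN keeps every row from both sides; unmatched rows get NULL for the other side's columns.
Matching on a.stu_id = b.stu_id. A NULL in a compared column never satisfies the condition.
Matched pairs: 16; unmatched a rows kept: 1; unmatched b rows kept: 4.
Total: 16 matched + 5 padded = 21 rows.

21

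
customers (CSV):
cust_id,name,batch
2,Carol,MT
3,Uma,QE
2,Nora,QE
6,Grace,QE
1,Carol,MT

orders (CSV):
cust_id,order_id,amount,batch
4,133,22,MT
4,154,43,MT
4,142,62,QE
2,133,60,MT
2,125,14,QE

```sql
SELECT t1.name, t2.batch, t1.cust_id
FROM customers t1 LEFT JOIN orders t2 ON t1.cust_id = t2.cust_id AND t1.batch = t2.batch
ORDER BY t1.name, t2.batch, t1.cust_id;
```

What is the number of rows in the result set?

5

LEFT JOIN keeps every row from `customers`; unmatched rows get NULL for `orders`'s columns.
Matching on t1.cust_id = t2.cust_id AND t1.batch = t2.batch.
- t1 row (cust_id=2, batch=MT): matches 1 t2 row(s) → 1 output row(s).
- t1 row (cust_id=3, batch=QE): no match → kept, t2 columns NULL.
- t1 row (cust_id=2, batch=QE): matches 1 t2 row(s) → 1 output row(s).
- t1 row (cust_id=6, batch=QE): no match → kept, t2 columns NULL.
- t1 row (cust_id=1, batch=MT): no match → kept, t2 columns NULL.
Total: 2 matched + 3 padded = 5 rows.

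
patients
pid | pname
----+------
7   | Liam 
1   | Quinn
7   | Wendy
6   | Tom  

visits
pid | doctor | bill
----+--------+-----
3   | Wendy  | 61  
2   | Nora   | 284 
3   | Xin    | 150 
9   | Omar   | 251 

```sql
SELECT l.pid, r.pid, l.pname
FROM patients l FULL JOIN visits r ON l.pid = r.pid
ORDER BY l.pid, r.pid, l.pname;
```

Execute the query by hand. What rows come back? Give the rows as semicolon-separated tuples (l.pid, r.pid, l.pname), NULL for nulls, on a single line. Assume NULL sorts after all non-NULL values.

(1, NULL, Quinn); (6, NULL, Tom); (7, NULL, Liam); (7, NULL, Wendy); (NULL, 2, NULL); (NULL, 3, NULL); (NULL, 3, NULL); (NULL, 9, NULL)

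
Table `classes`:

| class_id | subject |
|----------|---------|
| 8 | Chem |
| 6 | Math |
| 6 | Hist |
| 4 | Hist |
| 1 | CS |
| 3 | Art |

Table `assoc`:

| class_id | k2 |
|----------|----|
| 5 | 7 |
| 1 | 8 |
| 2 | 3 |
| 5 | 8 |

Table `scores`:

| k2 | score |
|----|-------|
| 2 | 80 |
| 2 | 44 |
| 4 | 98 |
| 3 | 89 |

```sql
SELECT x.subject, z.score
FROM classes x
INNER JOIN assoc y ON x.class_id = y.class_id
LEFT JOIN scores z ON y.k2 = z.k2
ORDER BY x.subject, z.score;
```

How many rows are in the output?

1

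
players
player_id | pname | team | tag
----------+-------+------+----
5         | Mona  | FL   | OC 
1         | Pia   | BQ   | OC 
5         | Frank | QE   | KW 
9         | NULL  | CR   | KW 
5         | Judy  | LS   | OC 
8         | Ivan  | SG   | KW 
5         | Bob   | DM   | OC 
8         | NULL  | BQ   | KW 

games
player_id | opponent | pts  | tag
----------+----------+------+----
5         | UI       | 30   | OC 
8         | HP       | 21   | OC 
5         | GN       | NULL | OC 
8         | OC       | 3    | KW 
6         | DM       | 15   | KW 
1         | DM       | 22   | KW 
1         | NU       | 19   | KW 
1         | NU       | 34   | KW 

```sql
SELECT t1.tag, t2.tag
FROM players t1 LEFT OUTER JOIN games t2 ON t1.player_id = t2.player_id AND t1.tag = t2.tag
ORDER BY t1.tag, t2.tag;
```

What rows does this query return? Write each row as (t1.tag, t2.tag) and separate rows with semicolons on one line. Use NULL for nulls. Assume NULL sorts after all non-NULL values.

(KW, KW); (KW, KW); (KW, NULL); (KW, NULL); (OC, OC); (OC, OC); (OC, OC); (OC, OC); (OC, OC); (OC, OC); (OC, NULL)

LEFT JOIN keeps every row from `players`; unmatched rows get NULL for `games`'s columns.
Matching on t1.player_id = t2.player_id AND t1.tag = t2.tag.
- t1[0] player_id=5, tag=OC → 2 match(es) in t2 → 2 row(s).
- t1[1] player_id=1, tag=OC → no match; kept with NULLs on the t2 side.
- t1[2] player_id=5, tag=KW → no match; kept with NULLs on the t2 side.
- t1[3] player_id=9, tag=KW → no match; kept with NULLs on the t2 side.
- t1[4] player_id=5, tag=OC → 2 match(es) in t2 → 2 row(s).
- t1[5] player_id=8, tag=KW → 1 match(es) in t2 → 1 row(s).
- t1[6] player_id=5, tag=OC → 2 match(es) in t2 → 2 row(s).
- t1[7] player_id=8, tag=KW → 1 match(es) in t2 → 1 row(s).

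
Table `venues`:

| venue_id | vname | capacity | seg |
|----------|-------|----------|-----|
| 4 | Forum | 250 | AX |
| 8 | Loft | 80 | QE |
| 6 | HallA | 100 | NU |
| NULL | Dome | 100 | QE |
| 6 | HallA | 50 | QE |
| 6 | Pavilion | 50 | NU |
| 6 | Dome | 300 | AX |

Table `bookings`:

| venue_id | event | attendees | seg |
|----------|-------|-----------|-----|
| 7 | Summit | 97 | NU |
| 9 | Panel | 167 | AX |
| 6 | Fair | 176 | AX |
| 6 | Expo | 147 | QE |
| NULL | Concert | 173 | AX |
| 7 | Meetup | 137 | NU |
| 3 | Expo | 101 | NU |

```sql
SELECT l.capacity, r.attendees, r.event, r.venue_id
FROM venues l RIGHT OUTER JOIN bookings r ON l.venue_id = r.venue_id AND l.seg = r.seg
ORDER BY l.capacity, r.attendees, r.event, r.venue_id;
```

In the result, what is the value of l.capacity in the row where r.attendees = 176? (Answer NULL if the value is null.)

300

RIGHT JOIN keeps every row from `bookings`; unmatched rows get NULL for `venues`'s columns.
Matching on l.venue_id = r.venue_id AND l.seg = r.seg. A NULL in a compared column never satisfies the condition.
- l[0] venue_id=4, seg=AX → no match.
- l[1] venue_id=8, seg=QE → no match.
- l[2] venue_id=6, seg=NU → no match.
- l[3] venue_id=NULL, seg=QE → no match.
- l[4] venue_id=6, seg=QE → 1 match(es) in r → 1 row(s).
- l[5] venue_id=6, seg=NU → no match.
- l[6] venue_id=6, seg=AX → 1 match(es) in r → 1 row(s).
- plus 5 unmatched r row(s), each kept with NULL l columns.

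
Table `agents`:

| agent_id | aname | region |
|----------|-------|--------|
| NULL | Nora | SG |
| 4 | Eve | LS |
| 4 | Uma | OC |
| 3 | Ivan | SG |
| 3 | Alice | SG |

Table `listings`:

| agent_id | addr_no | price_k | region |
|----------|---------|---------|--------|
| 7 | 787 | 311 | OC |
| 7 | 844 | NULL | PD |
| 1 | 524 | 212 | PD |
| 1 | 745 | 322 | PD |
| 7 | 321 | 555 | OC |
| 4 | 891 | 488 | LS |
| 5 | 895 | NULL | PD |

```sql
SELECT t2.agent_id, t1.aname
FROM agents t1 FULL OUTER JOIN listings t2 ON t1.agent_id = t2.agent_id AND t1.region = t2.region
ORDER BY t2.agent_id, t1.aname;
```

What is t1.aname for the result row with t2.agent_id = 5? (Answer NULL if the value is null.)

NULL

FULL OUTER JOIN keeps every row from both sides; unmatched rows get NULL for the other side's columns.
Matching on t1.agent_id = t2.agent_id AND t1.region = t2.region. A NULL in a compared column never satisfies the condition.
- t1 (agent_id=NULL, region=SG) has no partner → padded with NULL.
- t1 (agent_id=4, region=LS) pairs with 1 row(s) of t2.
- t1 (agent_id=4, region=OC) has no partner → padded with NULL.
- t1 (agent_id=3, region=SG) has no partner → padded with NULL.
- t1 (agent_id=3, region=SG) has no partner → padded with NULL.
- plus 6 unmatched t2 row(s), each kept with NULL t1 columns.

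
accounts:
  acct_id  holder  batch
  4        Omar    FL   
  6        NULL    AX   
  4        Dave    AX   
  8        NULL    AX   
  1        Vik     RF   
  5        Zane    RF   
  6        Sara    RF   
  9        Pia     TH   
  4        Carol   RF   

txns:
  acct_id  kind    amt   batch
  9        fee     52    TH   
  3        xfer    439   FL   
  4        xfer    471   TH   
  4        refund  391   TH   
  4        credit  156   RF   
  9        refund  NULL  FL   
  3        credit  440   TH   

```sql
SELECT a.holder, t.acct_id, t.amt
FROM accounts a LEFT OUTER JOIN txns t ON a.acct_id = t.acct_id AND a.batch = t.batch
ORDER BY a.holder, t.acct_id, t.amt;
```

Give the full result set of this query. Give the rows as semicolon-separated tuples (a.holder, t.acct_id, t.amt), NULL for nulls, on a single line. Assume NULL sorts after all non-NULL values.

(Carol, 4, 156); (Dave, NULL, NULL); (Omar, NULL, NULL); (Pia, 9, 52); (Sara, NULL, NULL); (Vik, NULL, NULL); (Zane, NULL, NULL); (NULL, NULL, NULL); (NULL, NULL, NULL)

LEFT JOIN keeps every row from `accounts`; unmatched rows get NULL for `txns`'s columns.
Matching on a.acct_id = t.acct_id AND a.batch = t.batch.
- a (acct_id=4, batch=FL) has no partner → padded with NULL.
- a (acct_id=6, batch=AX) has no partner → padded with NULL.
- a (acct_id=4, batch=AX) has no partner → padded with NULL.
- a (acct_id=8, batch=AX) has no partner → padded with NULL.
- a (acct_id=1, batch=RF) has no partner → padded with NULL.
- a (acct_id=5, batch=RF) has no partner → padded with NULL.
- a (acct_id=6, batch=RF) has no partner → padded with NULL.
- a (acct_id=9, batch=TH) pairs with 1 row(s) of t.
- a (acct_id=4, batch=RF) pairs with 1 row(s) of t.
After projecting and ordering:
a.holder | t.acct_id | t.amt
Carol | 4 | 156
Dave | NULL | NULL
Omar | NULL | NULL
Pia | 9 | 52
Sara | NULL | NULL
Vik | NULL | NULL
Zane | NULL | NULL
NULL | NULL | NULL
NULL | NULL | NULL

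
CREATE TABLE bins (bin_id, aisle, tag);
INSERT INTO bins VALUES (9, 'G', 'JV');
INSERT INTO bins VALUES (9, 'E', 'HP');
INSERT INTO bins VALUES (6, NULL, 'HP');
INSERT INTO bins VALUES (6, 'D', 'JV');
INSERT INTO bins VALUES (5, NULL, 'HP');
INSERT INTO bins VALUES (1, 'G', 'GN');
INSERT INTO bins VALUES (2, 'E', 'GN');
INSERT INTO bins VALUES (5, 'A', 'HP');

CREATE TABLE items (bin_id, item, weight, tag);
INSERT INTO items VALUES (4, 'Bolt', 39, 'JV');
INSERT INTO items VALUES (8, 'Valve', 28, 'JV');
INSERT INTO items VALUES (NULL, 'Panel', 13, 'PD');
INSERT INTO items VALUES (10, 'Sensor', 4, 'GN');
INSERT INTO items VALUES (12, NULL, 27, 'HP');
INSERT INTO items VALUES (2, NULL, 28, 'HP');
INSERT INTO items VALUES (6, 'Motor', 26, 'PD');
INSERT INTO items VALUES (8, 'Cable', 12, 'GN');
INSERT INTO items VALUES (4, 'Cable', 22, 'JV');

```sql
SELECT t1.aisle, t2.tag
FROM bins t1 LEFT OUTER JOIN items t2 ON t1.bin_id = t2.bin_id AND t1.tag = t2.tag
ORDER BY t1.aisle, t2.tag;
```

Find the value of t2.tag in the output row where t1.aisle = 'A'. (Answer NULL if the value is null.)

NULL

LEFT JOIN keeps every row from `bins`; unmatched rows get NULL for `items`'s columns.
Matching on t1.bin_id = t2.bin_id AND t1.tag = t2.tag. A NULL in a compared column never satisfies the condition.
- t1[0] bin_id=9, tag=JV → no match; kept with NULLs on the t2 side.
- t1[1] bin_id=9, tag=HP → no match; kept with NULLs on the t2 side.
- t1[2] bin_id=6, tag=HP → no match; kept with NULLs on the t2 side.
- t1[3] bin_id=6, tag=JV → no match; kept with NULLs on the t2 side.
- t1[4] bin_id=5, tag=HP → no match; kept with NULLs on the t2 side.
- t1[5] bin_id=1, tag=GN → no match; kept with NULLs on the t2 side.
- t1[6] bin_id=2, tag=GN → no match; kept with NULLs on the t2 side.
- t1[7] bin_id=5, tag=HP → no match; kept with NULLs on the t2 side.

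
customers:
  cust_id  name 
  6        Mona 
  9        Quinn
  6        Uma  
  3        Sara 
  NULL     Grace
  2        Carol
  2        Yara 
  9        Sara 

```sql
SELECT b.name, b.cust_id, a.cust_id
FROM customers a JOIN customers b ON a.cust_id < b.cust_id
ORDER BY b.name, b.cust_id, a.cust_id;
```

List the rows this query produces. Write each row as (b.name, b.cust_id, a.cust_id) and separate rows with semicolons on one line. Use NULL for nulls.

(Mona, 6, 2); (Mona, 6, 2); (Mona, 6, 3); (Quinn, 9, 2); (Quinn, 9, 2); (Quinn, 9, 3); (Quinn, 9, 6); (Quinn, 9, 6); (Sara, 3, 2); (Sara, 3, 2); (Sara, 9, 2); (Sara, 9, 2); (Sara, 9, 3); (Sara, 9, 6); (Sara, 9, 6); (Uma, 6, 2); (Uma, 6, 2); (Uma, 6, 3)

INNER JOIN keeps only pairs where the ON condition holds.
Matching on a.cust_id < b.cust_id. A NULL in a compared column never satisfies the condition.
- a[0] cust_id=6 → 2 match(es) in b → 2 row(s).
- a[1] cust_id=9 → no match; dropped.
- a[2] cust_id=6 → 2 match(es) in b → 2 row(s).
- a[3] cust_id=3 → 4 match(es) in b → 4 row(s).
- a[4] cust_id=NULL → no match; dropped.
- a[5] cust_id=2 → 5 match(es) in b → 5 row(s).
- a[6] cust_id=2 → 5 match(es) in b → 5 row(s).
- a[7] cust_id=9 → no match; dropped.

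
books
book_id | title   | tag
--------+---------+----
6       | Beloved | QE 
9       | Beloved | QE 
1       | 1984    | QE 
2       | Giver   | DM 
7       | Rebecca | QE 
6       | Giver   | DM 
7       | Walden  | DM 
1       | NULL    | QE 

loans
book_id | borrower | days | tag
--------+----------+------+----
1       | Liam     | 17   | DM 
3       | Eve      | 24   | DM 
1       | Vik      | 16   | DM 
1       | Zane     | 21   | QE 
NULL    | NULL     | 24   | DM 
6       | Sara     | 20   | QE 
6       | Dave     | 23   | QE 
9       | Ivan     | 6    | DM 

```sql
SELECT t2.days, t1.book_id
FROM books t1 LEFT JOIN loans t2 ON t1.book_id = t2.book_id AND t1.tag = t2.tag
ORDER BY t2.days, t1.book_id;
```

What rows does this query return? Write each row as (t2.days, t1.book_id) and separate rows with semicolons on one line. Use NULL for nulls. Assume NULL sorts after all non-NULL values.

LEFT JOIN keeps every row from `books`; unmatched rows get NULL for `loans`'s columns.
Matching on t1.book_id = t2.book_id AND t1.tag = t2.tag. A NULL in a compared column never satisfies the condition.
- book_id=6, tag=QE: 2 matching t2 row(s), so 2 row(s) emitted.
- book_id=9, tag=QE: no t2 row matches, row kept with t2 columns NULL.
- book_id=1, tag=QE: 1 matching t2 row(s), so 1 row(s) emitted.
- book_id=2, tag=DM: no t2 row matches, row kept with t2 columns NULL.
- book_id=7, tag=QE: no t2 row matches, row kept with t2 columns NULL.
- book_id=6, tag=DM: no t2 row matches, row kept with t2 columns NULL.
- book_id=7, tag=DM: no t2 row matches, row kept with t2 columns NULL.
- book_id=1, tag=QE: 1 matching t2 row(s), so 1 row(s) emitted.
After projecting and ordering:
t2.days | t1.book_id
20 | 6
21 | 1
21 | 1
23 | 6
NULL | 2
NULL | 6
NULL | 7
NULL | 7
NULL | 9

(20, 6); (21, 1); (21, 1); (23, 6); (NULL, 2); (NULL, 6); (NULL, 7); (NULL, 7); (NULL, 9)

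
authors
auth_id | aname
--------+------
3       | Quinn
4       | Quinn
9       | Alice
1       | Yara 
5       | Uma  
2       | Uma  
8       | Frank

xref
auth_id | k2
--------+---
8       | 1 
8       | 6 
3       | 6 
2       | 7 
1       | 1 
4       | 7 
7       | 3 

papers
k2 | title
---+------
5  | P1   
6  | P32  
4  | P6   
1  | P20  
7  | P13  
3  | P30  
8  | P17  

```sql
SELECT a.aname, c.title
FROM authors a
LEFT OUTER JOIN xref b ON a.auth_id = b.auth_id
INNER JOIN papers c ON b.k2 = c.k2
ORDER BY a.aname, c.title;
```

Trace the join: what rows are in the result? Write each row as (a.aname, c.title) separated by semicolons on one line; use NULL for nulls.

(Frank, P20); (Frank, P32); (Quinn, P13); (Quinn, P32); (Uma, P13); (Yara, P20)

Joins associate left-to-right: authors LEFT JOIN xref on auth_id gives 8 intermediate row(s).
Then INNER JOIN `papers c` on k2: keep only rows whose b.k2 appears in c.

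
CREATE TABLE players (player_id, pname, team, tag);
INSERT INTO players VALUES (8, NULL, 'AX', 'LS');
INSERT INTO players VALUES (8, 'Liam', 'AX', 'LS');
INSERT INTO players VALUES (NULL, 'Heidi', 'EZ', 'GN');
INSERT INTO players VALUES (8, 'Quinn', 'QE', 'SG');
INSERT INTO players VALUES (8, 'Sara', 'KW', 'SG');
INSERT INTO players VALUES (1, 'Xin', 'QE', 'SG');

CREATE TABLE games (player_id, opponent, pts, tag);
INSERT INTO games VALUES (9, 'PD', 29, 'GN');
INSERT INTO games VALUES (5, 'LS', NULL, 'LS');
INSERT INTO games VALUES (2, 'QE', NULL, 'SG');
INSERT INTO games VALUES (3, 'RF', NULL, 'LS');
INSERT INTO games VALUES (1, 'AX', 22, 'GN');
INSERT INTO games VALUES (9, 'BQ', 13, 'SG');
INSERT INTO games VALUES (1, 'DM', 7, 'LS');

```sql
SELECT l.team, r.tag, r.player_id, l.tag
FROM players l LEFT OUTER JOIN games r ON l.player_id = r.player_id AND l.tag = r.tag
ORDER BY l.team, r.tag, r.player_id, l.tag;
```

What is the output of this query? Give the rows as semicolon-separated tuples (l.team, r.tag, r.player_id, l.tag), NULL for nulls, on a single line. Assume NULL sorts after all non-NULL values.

(AX, NULL, NULL, LS); (AX, NULL, NULL, LS); (EZ, NULL, NULL, GN); (KW, NULL, NULL, SG); (QE, NULL, NULL, SG); (QE, NULL, NULL, SG)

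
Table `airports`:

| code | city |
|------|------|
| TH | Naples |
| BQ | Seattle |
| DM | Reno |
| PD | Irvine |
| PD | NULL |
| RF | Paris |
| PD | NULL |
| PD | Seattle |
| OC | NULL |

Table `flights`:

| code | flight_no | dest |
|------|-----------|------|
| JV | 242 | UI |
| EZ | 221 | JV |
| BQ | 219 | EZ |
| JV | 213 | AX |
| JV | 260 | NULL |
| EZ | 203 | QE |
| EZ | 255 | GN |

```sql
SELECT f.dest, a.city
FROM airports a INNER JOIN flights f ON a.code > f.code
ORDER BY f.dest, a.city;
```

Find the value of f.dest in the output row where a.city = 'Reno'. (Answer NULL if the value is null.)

EZ

INNER JOIN keeps only pairs where the ON condition holds.
Matching on a.code > f.code.
- a[0] code=TH → 7 match(es) in f → 7 row(s).
- a[1] code=BQ → no match; dropped.
- a[2] code=DM → 1 match(es) in f → 1 row(s).
- a[3] code=PD → 7 match(es) in f → 7 row(s).
- a[4] code=PD → 7 match(es) in f → 7 row(s).
- a[5] code=RF → 7 match(es) in f → 7 row(s).
- a[6] code=PD → 7 match(es) in f → 7 row(s).
- a[7] code=PD → 7 match(es) in f → 7 row(s).
- a[8] code=OC → 7 match(es) in f → 7 row(s).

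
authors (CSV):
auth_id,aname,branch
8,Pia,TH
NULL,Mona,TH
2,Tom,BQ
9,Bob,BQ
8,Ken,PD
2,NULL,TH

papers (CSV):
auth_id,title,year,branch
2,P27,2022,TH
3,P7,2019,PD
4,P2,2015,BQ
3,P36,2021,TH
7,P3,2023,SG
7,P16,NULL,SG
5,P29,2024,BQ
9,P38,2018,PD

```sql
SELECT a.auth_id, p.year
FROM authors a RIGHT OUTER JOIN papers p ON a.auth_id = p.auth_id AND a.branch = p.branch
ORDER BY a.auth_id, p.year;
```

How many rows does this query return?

RIGHT JOIN keeps every row from `papers`; unmatched rows get NULL for `authors`'s columns.
Matching on a.auth_id = p.auth_id AND a.branch = p.branch. A NULL in a compared column never satisfies the condition.
- auth_id=8, branch=TH: no matching p row.
- auth_id=NULL, branch=TH: no matching p row.
- auth_id=2, branch=BQ: no matching p row.
- auth_id=9, branch=BQ: no matching p row.
- auth_id=8, branch=PD: no matching p row.
- auth_id=2, branch=TH: 1 matching p row(s), so 1 row(s) emitted.
- plus 7 unmatched p row(s), each kept with NULL a columns.
Total: 1 matched + 7 padded = 8 rows.

8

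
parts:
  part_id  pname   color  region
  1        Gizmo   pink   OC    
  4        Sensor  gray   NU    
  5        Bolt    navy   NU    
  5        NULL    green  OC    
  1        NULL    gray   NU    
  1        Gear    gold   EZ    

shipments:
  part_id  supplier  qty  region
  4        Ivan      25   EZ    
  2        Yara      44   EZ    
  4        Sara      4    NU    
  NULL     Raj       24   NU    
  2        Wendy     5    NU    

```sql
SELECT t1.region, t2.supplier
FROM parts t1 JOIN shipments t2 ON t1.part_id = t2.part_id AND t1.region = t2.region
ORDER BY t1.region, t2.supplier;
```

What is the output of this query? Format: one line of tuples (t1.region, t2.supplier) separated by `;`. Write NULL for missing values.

(NU, Sara)

INNER JOIN keeps only pairs where the ON condition holds.
Matching on t1.part_id = t2.part_id AND t1.region = t2.region. A NULL in a compared column never satisfies the condition.
- t1[0] part_id=1, region=OC → no match; dropped.
- t1[1] part_id=4, region=NU → 1 match(es) in t2 → 1 row(s).
- t1[2] part_id=5, region=NU → no match; dropped.
- t1[3] part_id=5, region=OC → no match; dropped.
- t1[4] part_id=1, region=NU → no match; dropped.
- t1[5] part_id=1, region=EZ → no match; dropped.
After projecting and ordering:
t1.region | t2.supplier
NU | Sara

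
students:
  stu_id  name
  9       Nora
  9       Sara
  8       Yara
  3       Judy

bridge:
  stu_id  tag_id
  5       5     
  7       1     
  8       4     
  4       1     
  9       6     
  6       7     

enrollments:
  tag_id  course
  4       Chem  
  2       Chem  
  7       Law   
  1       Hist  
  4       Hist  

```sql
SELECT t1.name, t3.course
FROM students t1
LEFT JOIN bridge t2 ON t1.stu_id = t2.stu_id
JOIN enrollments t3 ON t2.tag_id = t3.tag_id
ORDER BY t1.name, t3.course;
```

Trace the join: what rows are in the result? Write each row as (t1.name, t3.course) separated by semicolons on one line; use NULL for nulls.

Evaluate left to right. First `students t1 LEFT JOIN bridge t2` on stu_id: 4 row(s).
Then INNER JOIN `enrollments t3` on tag_id: keep only rows whose t2.tag_id appears in t3.

(Yara, Chem); (Yara, Hist)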